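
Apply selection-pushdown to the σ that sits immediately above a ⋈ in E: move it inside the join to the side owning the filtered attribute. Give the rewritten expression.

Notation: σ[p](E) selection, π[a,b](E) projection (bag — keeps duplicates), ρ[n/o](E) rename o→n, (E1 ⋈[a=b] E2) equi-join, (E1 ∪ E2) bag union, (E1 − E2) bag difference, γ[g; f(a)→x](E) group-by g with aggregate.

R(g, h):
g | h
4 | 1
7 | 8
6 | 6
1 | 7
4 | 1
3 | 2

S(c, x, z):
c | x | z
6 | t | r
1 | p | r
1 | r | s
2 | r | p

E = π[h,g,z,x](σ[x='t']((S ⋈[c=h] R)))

σ filters on x, owned by the left side.
E' = π[h,g,z,x]((σ[x='t'](S) ⋈[c=h] R))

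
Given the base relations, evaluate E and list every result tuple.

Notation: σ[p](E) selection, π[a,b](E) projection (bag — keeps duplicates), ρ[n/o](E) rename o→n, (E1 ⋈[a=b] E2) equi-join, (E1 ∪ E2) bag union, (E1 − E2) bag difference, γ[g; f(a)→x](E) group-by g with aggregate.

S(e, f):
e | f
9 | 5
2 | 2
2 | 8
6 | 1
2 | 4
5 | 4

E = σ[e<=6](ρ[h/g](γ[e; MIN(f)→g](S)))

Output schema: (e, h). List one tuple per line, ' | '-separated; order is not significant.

Stepwise |·|:
  S → 6
  γ[e; MIN(f)→g](S) → 4
  ρ[h/g](γ[e; MIN(f)→g](S)) → 4
  σ[e<=6](ρ[h/g](γ[e; MIN(f)→g](S))) → 3

== RESULT ==
e | h
2 | 2
5 | 4
6 | 1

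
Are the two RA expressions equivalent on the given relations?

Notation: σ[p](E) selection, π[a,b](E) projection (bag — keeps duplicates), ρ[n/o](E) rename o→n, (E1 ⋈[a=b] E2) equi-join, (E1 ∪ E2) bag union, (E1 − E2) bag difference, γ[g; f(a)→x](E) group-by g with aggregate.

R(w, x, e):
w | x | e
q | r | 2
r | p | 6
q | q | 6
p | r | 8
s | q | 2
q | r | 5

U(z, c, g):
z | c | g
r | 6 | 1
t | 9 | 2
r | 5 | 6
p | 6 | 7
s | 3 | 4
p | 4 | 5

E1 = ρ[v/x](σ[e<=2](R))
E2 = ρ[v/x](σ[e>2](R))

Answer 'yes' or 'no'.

E1 subexpression sizes:
  R → 6
  σ[e<=2](R) → 2
  ρ[v/x](σ[e<=2](R)) → 2
E2 subexpression sizes:
  R → 6
  σ[e>2](R) → 4
  ρ[v/x](σ[e>2](R)) → 4

E1 result:
w | v | e
q | r | 2
s | q | 2
E2 result:
w | v | e
p | r | 8
q | q | 6
q | r | 5
r | p | 6
Witness: ('r', 'p', 6) appears 0× in E1 but 1× in E2.

no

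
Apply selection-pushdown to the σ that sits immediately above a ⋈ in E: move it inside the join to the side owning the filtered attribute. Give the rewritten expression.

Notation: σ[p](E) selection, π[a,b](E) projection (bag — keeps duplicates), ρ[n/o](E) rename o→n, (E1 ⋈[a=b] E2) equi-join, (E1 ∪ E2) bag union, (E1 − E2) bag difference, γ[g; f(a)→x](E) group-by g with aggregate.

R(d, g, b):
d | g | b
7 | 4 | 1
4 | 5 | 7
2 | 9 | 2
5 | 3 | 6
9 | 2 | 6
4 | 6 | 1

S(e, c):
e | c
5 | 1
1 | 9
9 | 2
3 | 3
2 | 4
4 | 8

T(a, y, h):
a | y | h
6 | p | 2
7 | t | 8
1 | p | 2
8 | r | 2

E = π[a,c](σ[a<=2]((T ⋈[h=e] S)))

σ filters on a, owned by the left side.
E' = π[a,c]((σ[a<=2](T) ⋈[h=e] S))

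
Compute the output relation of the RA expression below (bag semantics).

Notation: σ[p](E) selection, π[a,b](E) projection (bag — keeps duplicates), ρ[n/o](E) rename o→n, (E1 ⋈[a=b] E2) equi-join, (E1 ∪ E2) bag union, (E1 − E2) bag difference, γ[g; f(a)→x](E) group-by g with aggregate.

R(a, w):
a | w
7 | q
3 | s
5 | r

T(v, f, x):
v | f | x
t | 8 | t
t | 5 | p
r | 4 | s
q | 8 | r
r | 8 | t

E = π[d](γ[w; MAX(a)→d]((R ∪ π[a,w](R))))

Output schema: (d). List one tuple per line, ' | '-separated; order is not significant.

Stepwise |·|:
  R → 3
  R → 3
  π[a,w](R) → 3
  (R ∪ π[a,w](R)) → 6
  γ[w; MAX(a)→d]((R ∪ π[a,w](R))) → 3
  π[d](γ[w; MAX(a)→d]((R ∪ π[a,w](R)))) → 3

== RESULT ==
d
3
5
7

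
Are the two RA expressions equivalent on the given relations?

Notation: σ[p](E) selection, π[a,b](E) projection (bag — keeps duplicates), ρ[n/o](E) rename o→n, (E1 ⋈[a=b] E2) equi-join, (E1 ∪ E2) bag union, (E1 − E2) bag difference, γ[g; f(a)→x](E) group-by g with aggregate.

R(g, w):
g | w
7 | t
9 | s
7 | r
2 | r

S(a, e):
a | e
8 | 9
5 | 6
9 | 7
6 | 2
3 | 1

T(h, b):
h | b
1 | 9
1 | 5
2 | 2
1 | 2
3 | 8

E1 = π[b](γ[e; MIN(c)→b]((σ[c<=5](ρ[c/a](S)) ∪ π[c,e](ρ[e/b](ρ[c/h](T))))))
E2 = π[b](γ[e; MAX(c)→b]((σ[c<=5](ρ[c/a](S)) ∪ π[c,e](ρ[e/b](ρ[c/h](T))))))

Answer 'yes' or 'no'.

E1 row counts bottom-up:
  S → 5
  ρ[c/a](S) → 5
  σ[c<=5](ρ[c/a](S)) → 2
  T → 5
  ρ[c/h](T) → 5
  ρ[e/b](ρ[c/h](T)) → 5
  π[c,e](ρ[e/b](ρ[c/h](T))) → 5
  (σ[c<=5](ρ[c/a](S)) ∪ π[c,e](ρ[e/b](ρ[c/h](T)))) → 7
  γ[e; MIN(c)→b]((σ[c<=5](ρ[c/a](S)) ∪ π[c,e](ρ[e/b](ρ[c/h](T))))) → 6
  π[b](γ[e; MIN(c)→b]((σ[c<=5](ρ[c/a](S)) ∪ π[c,e](ρ[e/b](ρ[c/h](T)))))) → 6
E2 row counts bottom-up:
  S → 5
  ρ[c/a](S) → 5
  σ[c<=5](ρ[c/a](S)) → 2
  T → 5
  ρ[c/h](T) → 5
  ρ[e/b](ρ[c/h](T)) → 5
  π[c,e](ρ[e/b](ρ[c/h](T))) → 5
  (σ[c<=5](ρ[c/a](S)) ∪ π[c,e](ρ[e/b](ρ[c/h](T)))) → 7
  γ[e; MAX(c)→b]((σ[c<=5](ρ[c/a](S)) ∪ π[c,e](ρ[e/b](ρ[c/h](T))))) → 6
  π[b](γ[e; MAX(c)→b]((σ[c<=5](ρ[c/a](S)) ∪ π[c,e](ρ[e/b](ρ[c/h](T)))))) → 6

E1 result:
b
1
1
1
3
3
5
E2 result:
b
1
1
2
3
3
5
Witness: (1,) appears 3× in E1 but 2× in E2.

no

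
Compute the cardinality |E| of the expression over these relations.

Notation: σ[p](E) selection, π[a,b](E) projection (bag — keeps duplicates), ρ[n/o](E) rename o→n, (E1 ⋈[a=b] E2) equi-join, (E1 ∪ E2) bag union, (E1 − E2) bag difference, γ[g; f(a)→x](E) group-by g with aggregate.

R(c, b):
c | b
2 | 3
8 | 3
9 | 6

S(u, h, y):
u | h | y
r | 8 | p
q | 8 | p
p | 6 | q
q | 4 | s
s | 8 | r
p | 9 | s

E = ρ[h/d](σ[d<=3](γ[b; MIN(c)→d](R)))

Stepwise |·|:
  R → 3
  γ[b; MIN(c)→d](R) → 2
  σ[d<=3](γ[b; MIN(c)→d](R)) → 1
  ρ[h/d](σ[d<=3](γ[b; MIN(c)→d](R))) → 1

|E| = 1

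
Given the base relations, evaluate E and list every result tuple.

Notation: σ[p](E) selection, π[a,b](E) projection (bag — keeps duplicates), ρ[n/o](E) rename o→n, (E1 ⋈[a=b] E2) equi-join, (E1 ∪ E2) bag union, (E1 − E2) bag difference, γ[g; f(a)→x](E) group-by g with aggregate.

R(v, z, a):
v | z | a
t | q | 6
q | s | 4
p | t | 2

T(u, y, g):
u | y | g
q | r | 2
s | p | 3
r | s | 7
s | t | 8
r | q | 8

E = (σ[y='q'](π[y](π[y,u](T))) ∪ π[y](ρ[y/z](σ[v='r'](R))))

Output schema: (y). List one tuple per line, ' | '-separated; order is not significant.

Subexpression sizes:
  T → 5
  π[y,u](T) → 5
  π[y](π[y,u](T)) → 5
  σ[y='q'](π[y](π[y,u](T))) → 1
  R → 3
  σ[v='r'](R) → 0
  ρ[y/z](σ[v='r'](R)) → 0
  π[y](ρ[y/z](σ[v='r'](R))) → 0
  (σ[y='q'](π[y](π[y,u](T))) ∪ π[y](ρ[y/z](σ[v='r'](R)))) → 1

== RESULT ==
y
q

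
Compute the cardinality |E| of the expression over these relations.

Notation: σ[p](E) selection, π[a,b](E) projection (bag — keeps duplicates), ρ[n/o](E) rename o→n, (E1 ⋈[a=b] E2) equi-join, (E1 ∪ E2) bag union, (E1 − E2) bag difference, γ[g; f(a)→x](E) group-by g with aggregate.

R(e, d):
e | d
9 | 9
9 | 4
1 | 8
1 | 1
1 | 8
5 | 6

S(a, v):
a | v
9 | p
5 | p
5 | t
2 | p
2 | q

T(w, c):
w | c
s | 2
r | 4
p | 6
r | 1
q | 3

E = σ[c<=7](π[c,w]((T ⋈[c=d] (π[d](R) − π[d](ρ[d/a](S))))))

Row counts bottom-up:
  T → 5
  R → 6
  π[d](R) → 6
  S → 5
  ρ[d/a](S) → 5
  π[d](ρ[d/a](S)) → 5
  (π[d](R) − π[d](ρ[d/a](S))) → 5
  (T ⋈[c=d] (π[d](R) − π[d](ρ[d/a](S)))) → 3
  π[c,w]((T ⋈[c=d] (π[d](R) − π[d](ρ[d/a](S))))) → 3
  σ[c<=7](π[c,w]((T ⋈[c=d] (π[d](R) − π[d](ρ[d/a](S)))))) → 3

|E| = 3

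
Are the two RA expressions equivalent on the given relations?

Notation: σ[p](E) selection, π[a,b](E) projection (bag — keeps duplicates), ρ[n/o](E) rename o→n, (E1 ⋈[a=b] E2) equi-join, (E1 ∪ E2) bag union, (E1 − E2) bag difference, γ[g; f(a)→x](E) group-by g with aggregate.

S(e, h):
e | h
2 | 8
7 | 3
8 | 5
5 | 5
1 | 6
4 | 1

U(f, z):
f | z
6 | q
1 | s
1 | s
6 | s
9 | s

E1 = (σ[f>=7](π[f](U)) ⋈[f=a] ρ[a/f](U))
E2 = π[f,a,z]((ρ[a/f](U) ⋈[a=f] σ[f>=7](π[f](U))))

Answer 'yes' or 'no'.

E1 per-node cardinality:
  U → 5
  π[f](U) → 5
  σ[f>=7](π[f](U)) → 1
  U → 5
  ρ[a/f](U) → 5
  (σ[f>=7](π[f](U)) ⋈[f=a] ρ[a/f](U)) → 1
E2 per-node cardinality:
  U → 5
  ρ[a/f](U) → 5
  U → 5
  π[f](U) → 5
  σ[f>=7](π[f](U)) → 1
  (ρ[a/f](U) ⋈[a=f] σ[f>=7](π[f](U))) → 1
  π[f,a,z]((ρ[a/f](U) ⋈[a=f] σ[f>=7](π[f](U)))) → 1

E1 and E2 produce the same multiset:
f | a | z
9 | 9 | s

yes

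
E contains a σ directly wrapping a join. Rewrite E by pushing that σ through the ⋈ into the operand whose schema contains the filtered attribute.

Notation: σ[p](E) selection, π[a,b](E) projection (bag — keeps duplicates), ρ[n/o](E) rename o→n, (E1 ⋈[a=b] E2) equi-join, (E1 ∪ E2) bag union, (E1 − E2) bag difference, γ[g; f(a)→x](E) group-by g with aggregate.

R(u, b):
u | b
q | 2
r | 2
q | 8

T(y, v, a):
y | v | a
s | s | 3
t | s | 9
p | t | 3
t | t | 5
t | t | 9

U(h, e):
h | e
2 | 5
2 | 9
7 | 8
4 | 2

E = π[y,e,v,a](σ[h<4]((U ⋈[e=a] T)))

σ filters on h, owned by the left side.
E' = π[y,e,v,a]((σ[h<4](U) ⋈[e=a] T))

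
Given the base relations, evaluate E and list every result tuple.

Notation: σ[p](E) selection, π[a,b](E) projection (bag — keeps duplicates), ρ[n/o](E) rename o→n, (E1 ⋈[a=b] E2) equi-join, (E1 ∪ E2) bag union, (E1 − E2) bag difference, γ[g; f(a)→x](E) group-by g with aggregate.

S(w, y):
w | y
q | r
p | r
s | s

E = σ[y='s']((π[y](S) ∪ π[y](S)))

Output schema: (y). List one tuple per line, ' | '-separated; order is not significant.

Subexpression sizes:
  S → 3
  π[y](S) → 3
  S → 3
  π[y](S) → 3
  (π[y](S) ∪ π[y](S)) → 6
  σ[y='s']((π[y](S) ∪ π[y](S))) → 2

== RESULT ==
y
s
s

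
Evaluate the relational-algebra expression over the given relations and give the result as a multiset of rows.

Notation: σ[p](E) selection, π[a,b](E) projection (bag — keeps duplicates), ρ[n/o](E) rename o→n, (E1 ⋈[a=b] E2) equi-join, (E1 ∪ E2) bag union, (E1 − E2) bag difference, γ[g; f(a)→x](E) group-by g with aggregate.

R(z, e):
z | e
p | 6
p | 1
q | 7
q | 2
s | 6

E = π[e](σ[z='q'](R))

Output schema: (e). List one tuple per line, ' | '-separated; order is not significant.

Subexpression sizes:
  R → 5
  σ[z='q'](R) → 2
  π[e](σ[z='q'](R)) → 2

== RESULT ==
e
2
7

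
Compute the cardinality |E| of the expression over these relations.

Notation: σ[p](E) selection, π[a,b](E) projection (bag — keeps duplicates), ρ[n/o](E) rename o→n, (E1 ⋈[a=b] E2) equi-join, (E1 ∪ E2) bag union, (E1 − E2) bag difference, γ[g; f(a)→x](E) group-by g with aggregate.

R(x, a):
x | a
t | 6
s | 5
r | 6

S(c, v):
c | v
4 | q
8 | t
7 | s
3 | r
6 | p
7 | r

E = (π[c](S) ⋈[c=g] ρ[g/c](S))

Stepwise |·|:
  S → 6
  π[c](S) → 6
  S → 6
  ρ[g/c](S) → 6
  (π[c](S) ⋈[c=g] ρ[g/c](S)) → 8

|E| = 8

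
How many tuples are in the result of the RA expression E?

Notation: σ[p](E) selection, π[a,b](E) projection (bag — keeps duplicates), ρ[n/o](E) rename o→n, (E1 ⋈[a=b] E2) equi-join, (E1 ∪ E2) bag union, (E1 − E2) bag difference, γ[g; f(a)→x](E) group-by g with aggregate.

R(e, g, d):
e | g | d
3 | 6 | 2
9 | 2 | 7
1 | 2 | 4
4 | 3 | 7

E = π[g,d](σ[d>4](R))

Stepwise |·|:
  R → 4
  σ[d>4](R) → 2
  π[g,d](σ[d>4](R)) → 2

|E| = 2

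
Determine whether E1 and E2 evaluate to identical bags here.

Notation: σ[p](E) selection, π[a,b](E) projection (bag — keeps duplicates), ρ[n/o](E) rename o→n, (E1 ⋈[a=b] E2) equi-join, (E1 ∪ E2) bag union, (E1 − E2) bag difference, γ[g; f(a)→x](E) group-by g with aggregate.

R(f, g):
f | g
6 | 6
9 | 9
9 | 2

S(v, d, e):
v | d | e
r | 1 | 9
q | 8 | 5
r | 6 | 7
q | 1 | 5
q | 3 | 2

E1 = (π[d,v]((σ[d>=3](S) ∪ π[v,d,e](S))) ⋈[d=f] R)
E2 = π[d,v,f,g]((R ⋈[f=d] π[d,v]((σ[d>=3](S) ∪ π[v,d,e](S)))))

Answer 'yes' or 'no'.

E1 per-node cardinality:
  S → 5
  σ[d>=3](S) → 3
  S → 5
  π[v,d,e](S) → 5
  (σ[d>=3](S) ∪ π[v,d,e](S)) → 8
  π[d,v]((σ[d>=3](S) ∪ π[v,d,e](S))) → 8
  R → 3
  (π[d,v]((σ[d>=3](S) ∪ π[v,d,e](S))) ⋈[d=f] R) → 2
E2 per-node cardinality:
  R → 3
  S → 5
  σ[d>=3](S) → 3
  S → 5
  π[v,d,e](S) → 5
  (σ[d>=3](S) ∪ π[v,d,e](S)) → 8
  π[d,v]((σ[d>=3](S) ∪ π[v,d,e](S))) → 8
  (R ⋈[f=d] π[d,v]((σ[d>=3](S) ∪ π[v,d,e](S)))) → 2
  π[d,v,f,g]((R ⋈[f=d] π[d,v]((σ[d>=3](S) ∪ π[v,d,e](S))))) → 2

E1 and E2 produce the same multiset:
d | v | f | g
6 | r | 6 | 6
6 | r | 6 | 6

yes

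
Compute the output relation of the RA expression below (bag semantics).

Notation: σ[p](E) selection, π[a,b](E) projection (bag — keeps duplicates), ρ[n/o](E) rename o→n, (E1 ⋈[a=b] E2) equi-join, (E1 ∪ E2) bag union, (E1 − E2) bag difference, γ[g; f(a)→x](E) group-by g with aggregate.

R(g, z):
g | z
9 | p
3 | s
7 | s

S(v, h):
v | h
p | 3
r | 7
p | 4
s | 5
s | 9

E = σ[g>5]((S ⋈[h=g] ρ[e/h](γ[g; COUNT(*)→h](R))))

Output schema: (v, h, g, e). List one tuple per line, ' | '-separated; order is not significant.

Per-node cardinality:
  S → 5
  R → 3
  γ[g; COUNT(*)→h](R) → 3
  ρ[e/h](γ[g; COUNT(*)→h](R)) → 3
  (S ⋈[h=g] ρ[e/h](γ[g; COUNT(*)→h](R))) → 3
  σ[g>5]((S ⋈[h=g] ρ[e/h](γ[g; COUNT(*)→h](R)))) → 2

== RESULT ==
v | h | g | e
r | 7 | 7 | 1
s | 9 | 9 | 1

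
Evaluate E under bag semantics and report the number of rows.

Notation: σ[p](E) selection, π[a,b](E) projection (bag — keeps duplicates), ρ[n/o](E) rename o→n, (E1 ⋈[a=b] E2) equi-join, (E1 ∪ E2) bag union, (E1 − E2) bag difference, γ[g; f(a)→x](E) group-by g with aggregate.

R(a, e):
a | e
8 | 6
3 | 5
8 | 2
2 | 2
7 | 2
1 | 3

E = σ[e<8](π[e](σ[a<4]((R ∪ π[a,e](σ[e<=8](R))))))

Subexpression sizes:
  R → 6
  R → 6
  σ[e<=8](R) → 6
  π[a,e](σ[e<=8](R)) → 6
  (R ∪ π[a,e](σ[e<=8](R))) → 12
  σ[a<4]((R ∪ π[a,e](σ[e<=8](R)))) → 6
  π[e](σ[a<4]((R ∪ π[a,e](σ[e<=8](R))))) → 6
  σ[e<8](π[e](σ[a<4]((R ∪ π[a,e](σ[e<=8](R)))))) → 6

|E| = 6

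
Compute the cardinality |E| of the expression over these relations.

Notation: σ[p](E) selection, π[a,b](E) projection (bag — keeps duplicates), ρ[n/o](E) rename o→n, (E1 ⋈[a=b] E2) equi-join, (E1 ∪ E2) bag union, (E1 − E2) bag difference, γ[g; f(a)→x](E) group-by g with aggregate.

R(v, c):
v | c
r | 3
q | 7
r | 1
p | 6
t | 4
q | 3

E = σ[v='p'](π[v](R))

Per-node cardinality:
  R → 6
  π[v](R) → 6
  σ[v='p'](π[v](R)) → 1

|E| = 1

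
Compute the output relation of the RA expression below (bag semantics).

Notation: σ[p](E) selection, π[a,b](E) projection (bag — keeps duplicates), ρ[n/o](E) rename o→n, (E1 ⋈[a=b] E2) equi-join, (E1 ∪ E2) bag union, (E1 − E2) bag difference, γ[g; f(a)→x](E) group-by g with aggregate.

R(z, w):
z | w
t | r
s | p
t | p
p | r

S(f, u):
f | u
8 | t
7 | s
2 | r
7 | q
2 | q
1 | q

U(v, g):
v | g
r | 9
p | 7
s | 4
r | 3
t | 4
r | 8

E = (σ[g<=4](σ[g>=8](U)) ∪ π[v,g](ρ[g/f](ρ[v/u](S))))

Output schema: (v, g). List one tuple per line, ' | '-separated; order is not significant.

Row counts bottom-up:
  U → 6
  σ[g>=8](U) → 2
  σ[g<=4](σ[g>=8](U)) → 0
  S → 6
  ρ[v/u](S) → 6
  ρ[g/f](ρ[v/u](S)) → 6
  π[v,g](ρ[g/f](ρ[v/u](S))) → 6
  (σ[g<=4](σ[g>=8](U)) ∪ π[v,g](ρ[g/f](ρ[v/u](S)))) → 6

== RESULT ==
v | g
q | 1
q | 2
q | 7
r | 2
s | 7
t | 8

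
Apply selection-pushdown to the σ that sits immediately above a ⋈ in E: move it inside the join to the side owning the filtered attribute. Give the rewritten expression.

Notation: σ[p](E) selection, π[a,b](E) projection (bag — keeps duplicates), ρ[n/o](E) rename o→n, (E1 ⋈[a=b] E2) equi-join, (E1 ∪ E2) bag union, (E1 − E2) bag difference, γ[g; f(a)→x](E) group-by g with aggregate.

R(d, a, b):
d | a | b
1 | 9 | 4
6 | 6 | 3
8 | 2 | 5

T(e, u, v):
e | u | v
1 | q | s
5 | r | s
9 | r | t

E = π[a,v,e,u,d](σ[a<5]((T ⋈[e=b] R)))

σ filters on a, owned by the right side.
E' = π[a,v,e,u,d]((T ⋈[e=b] σ[a<5](R)))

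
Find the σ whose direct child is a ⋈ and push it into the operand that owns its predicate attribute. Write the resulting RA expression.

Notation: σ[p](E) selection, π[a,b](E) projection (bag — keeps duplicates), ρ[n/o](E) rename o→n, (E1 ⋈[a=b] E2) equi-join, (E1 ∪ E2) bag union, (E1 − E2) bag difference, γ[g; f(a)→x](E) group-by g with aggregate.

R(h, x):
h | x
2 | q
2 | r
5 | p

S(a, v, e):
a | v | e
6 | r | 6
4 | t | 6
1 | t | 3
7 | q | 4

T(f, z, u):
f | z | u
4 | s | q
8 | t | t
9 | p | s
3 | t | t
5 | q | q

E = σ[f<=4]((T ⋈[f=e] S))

σ filters on f, owned by the left side.
E' = (σ[f<=4](T) ⋈[f=e] S)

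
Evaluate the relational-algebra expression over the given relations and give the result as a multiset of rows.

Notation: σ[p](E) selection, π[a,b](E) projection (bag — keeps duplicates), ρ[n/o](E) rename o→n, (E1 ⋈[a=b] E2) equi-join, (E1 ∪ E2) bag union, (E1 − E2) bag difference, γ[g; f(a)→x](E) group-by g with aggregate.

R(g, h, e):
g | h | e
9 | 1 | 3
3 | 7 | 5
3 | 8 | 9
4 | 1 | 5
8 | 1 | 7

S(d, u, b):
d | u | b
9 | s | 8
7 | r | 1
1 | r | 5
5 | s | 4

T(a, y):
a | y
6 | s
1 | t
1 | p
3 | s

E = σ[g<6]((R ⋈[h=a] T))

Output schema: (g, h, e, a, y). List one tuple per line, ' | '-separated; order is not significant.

Per-node cardinality:
  R → 5
  T → 4
  (R ⋈[h=a] T) → 6
  σ[g<6]((R ⋈[h=a] T)) → 2

== RESULT ==
g | h | e | a | y
4 | 1 | 5 | 1 | p
4 | 1 | 5 | 1 | t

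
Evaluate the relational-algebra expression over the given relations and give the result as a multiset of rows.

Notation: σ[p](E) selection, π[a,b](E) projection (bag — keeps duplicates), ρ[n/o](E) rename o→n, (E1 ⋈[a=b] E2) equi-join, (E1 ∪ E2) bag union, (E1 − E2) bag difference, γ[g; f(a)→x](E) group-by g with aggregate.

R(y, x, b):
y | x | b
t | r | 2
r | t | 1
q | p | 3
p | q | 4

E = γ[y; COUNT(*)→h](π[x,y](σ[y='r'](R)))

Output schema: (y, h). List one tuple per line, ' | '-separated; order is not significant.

Row counts bottom-up:
  R → 4
  σ[y='r'](R) → 1
  π[x,y](σ[y='r'](R)) → 1
  γ[y; COUNT(*)→h](π[x,y](σ[y='r'](R))) → 1

== RESULT ==
y | h
r | 1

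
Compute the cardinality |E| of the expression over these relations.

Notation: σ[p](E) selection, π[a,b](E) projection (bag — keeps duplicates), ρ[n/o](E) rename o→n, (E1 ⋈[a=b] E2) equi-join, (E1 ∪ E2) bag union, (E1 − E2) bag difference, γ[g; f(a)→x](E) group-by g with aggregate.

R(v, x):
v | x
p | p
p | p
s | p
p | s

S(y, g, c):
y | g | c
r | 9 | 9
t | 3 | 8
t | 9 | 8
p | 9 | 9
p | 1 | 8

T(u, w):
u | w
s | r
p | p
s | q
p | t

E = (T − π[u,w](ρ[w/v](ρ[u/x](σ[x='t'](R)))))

Row counts bottom-up:
  T → 4
  R → 4
  σ[x='t'](R) → 0
  ρ[u/x](σ[x='t'](R)) → 0
  ρ[w/v](ρ[u/x](σ[x='t'](R))) → 0
  π[u,w](ρ[w/v](ρ[u/x](σ[x='t'](R)))) → 0
  (T − π[u,w](ρ[w/v](ρ[u/x](σ[x='t'](R))))) → 4

|E| = 4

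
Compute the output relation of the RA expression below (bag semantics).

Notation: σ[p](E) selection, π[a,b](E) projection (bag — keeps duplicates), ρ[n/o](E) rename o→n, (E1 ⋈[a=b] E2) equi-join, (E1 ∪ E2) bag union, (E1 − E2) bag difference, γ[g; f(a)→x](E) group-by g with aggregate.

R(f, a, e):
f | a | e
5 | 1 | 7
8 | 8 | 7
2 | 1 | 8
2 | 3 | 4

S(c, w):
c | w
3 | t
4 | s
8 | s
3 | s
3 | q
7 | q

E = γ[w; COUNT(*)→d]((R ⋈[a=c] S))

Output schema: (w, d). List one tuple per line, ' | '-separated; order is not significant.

Stepwise |·|:
  R → 4
  S → 6
  (R ⋈[a=c] S) → 4
  γ[w; COUNT(*)→d]((R ⋈[a=c] S)) → 3

== RESULT ==
w | d
q | 1
s | 2
t | 1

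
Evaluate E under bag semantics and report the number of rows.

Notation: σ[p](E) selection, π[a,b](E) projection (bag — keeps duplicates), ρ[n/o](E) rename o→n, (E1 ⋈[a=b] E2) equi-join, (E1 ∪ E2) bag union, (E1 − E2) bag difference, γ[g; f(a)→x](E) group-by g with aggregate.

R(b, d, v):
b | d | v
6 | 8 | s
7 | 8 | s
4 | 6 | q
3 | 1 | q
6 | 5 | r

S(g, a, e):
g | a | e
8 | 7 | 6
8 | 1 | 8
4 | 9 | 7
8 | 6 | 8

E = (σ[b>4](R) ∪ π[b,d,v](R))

Subexpression sizes:
  R → 5
  σ[b>4](R) → 3
  R → 5
  π[b,d,v](R) → 5
  (σ[b>4](R) ∪ π[b,d,v](R)) → 8

|E| = 8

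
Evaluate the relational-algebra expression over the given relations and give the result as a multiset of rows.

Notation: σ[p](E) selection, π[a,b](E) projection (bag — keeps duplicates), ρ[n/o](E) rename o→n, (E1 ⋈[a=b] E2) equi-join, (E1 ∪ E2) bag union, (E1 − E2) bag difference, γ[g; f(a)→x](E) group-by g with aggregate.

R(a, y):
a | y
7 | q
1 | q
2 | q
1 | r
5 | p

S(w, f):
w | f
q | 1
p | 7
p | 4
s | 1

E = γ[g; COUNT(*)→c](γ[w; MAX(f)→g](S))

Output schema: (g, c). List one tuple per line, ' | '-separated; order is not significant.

Per-node cardinality:
  S → 4
  γ[w; MAX(f)→g](S) → 3
  γ[g; COUNT(*)→c](γ[w; MAX(f)→g](S)) → 2

== RESULT ==
g | c
1 | 2
7 | 1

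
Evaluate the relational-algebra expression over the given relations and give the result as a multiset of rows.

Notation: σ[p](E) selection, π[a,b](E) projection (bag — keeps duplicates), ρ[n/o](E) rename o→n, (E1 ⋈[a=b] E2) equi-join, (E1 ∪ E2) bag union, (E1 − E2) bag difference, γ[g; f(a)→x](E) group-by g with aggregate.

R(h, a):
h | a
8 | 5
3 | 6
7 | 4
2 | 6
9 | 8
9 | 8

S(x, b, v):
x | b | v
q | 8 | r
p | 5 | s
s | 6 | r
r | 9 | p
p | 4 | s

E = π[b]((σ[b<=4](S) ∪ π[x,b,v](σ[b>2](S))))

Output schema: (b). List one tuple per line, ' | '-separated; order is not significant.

Per-node cardinality:
  S → 5
  σ[b<=4](S) → 1
  S → 5
  σ[b>2](S) → 5
  π[x,b,v](σ[b>2](S)) → 5
  (σ[b<=4](S) ∪ π[x,b,v](σ[b>2](S))) → 6
  π[b]((σ[b<=4](S) ∪ π[x,b,v](σ[b>2](S)))) → 6

== RESULT ==
b
4
4
5
6
8
9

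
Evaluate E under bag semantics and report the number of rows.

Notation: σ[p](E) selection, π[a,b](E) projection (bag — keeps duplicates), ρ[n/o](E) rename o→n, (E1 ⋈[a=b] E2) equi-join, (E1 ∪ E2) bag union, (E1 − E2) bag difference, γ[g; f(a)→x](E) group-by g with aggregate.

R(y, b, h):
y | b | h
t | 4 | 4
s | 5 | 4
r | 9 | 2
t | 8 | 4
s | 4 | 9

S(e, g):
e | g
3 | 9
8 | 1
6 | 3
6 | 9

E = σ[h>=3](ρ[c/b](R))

Subexpression sizes:
  R → 5
  ρ[c/b](R) → 5
  σ[h>=3](ρ[c/b](R)) → 4

|E| = 4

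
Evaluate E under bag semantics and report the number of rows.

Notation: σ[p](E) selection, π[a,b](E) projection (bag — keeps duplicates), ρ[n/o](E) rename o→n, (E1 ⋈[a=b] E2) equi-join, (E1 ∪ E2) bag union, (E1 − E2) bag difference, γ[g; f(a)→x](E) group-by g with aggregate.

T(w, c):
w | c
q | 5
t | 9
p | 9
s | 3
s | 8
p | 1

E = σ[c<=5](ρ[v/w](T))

Per-node cardinality:
  T → 6
  ρ[v/w](T) → 6
  σ[c<=5](ρ[v/w](T)) → 3

|E| = 3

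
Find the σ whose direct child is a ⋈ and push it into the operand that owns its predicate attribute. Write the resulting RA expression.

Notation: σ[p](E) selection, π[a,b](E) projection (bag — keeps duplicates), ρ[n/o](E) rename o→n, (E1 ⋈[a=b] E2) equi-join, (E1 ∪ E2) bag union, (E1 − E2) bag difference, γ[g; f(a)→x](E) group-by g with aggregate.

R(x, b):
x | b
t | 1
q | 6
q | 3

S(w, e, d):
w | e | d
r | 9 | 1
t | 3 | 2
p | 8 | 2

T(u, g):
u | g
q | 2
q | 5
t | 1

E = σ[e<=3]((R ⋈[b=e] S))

σ filters on e, owned by the right side.
E' = (R ⋈[b=e] σ[e<=3](S))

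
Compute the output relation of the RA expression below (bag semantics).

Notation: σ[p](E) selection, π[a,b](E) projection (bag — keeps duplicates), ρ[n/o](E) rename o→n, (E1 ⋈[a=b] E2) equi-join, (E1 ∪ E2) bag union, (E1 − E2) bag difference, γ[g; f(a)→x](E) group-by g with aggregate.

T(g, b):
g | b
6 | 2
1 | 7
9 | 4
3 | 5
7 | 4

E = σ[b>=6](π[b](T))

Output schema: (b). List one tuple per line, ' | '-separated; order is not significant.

Per-node cardinality:
  T → 5
  π[b](T) → 5
  σ[b>=6](π[b](T)) → 1

== RESULT ==
b
7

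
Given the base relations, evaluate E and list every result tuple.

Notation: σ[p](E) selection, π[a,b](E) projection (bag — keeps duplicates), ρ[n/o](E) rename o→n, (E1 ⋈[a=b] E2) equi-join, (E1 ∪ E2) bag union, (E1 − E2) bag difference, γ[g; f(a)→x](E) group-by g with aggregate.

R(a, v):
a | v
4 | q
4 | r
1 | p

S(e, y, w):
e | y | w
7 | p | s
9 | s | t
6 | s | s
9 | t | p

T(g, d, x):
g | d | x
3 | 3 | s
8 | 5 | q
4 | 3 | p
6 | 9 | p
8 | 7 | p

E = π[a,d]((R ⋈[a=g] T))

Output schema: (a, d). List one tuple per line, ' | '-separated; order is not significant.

Subexpression sizes:
  R → 3
  T → 5
  (R ⋈[a=g] T) → 2
  π[a,d]((R ⋈[a=g] T)) → 2

== RESULT ==
a | d
4 | 3
4 | 3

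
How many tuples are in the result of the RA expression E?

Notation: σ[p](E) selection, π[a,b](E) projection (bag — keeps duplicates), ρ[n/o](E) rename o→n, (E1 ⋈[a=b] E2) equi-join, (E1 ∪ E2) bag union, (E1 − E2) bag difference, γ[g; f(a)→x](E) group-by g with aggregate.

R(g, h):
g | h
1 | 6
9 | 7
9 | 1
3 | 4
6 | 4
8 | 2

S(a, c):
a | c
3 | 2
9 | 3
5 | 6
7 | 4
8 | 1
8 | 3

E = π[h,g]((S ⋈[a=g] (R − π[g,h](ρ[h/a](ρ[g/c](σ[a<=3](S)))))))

Subexpression sizes:
  S → 6
  R → 6
  S → 6
  σ[a<=3](S) → 1
  ρ[g/c](σ[a<=3](S)) → 1
  ρ[h/a](ρ[g/c](σ[a<=3](S))) → 1
  π[g,h](ρ[h/a](ρ[g/c](σ[a<=3](S)))) → 1
  (R − π[g,h](ρ[h/a](ρ[g/c](σ[a<=3](S))))) → 6
  (S ⋈[a=g] (R − π[g,h](ρ[h/a](ρ[g/c](σ[a<=3](S)))))) → 5
  π[h,g]((S ⋈[a=g] (R − π[g,h](ρ[h/a](ρ[g/c](σ[a<=3](S))))))) → 5

|E| = 5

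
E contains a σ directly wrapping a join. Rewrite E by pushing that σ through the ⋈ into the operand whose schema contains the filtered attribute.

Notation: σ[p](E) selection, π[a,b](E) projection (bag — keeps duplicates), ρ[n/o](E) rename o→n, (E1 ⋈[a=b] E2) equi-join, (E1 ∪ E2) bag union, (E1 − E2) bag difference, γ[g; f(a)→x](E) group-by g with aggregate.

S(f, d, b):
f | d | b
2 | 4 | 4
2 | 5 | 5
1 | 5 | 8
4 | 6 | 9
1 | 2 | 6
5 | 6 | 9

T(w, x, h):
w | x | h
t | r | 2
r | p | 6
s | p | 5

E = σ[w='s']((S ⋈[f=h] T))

σ filters on w, owned by the right side.
E' = (S ⋈[f=h] σ[w='s'](T))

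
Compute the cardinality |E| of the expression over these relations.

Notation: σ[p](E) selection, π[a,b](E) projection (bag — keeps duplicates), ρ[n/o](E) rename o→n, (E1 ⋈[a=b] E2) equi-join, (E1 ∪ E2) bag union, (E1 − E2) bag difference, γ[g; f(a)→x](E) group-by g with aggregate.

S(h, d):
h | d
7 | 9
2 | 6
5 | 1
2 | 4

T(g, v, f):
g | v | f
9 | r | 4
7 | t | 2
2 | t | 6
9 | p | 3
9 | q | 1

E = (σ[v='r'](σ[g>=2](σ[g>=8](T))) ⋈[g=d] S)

Subexpression sizes:
  T → 5
  σ[g>=8](T) → 3
  σ[g>=2](σ[g>=8](T)) → 3
  σ[v='r'](σ[g>=2](σ[g>=8](T))) → 1
  S → 4
  (σ[v='r'](σ[g>=2](σ[g>=8](T))) ⋈[g=d] S) → 1

|E| = 1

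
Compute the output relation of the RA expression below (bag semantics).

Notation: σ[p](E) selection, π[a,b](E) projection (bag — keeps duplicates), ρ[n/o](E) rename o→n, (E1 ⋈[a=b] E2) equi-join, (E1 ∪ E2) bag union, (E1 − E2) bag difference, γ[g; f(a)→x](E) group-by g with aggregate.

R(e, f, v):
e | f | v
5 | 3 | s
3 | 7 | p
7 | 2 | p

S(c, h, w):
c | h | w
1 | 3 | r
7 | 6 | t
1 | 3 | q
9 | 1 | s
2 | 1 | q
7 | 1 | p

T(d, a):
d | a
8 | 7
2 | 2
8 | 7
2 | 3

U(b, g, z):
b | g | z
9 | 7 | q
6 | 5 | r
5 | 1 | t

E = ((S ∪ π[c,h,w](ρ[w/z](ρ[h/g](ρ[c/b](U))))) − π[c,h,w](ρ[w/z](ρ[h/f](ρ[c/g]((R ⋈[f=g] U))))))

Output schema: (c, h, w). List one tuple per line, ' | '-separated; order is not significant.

Per-node cardinality:
  S → 6
  U → 3
  ρ[c/b](U) → 3
  ρ[h/g](ρ[c/b](U)) → 3
  ρ[w/z](ρ[h/g](ρ[c/b](U))) → 3
  π[c,h,w](ρ[w/z](ρ[h/g](ρ[c/b](U)))) → 3
  (S ∪ π[c,h,w](ρ[w/z](ρ[h/g](ρ[c/b](U))))) → 9
  R → 3
  U → 3
  (R ⋈[f=g] U) → 1
  ρ[c/g]((R ⋈[f=g] U)) → 1
  ρ[h/f](ρ[c/g]((R ⋈[f=g] U))) → 1
  ρ[w/z](ρ[h/f](ρ[c/g]((R ⋈[f=g] U)))) → 1
  π[c,h,w](ρ[w/z](ρ[h/f](ρ[c/g]((R ⋈[f=g] U))))) → 1
  ((S ∪ π[c,h,w](ρ[w/z](ρ[h/g](ρ[c/b](U))))) − π[c,h,w](ρ[w/z](ρ[h/f](ρ[c/g]((R ⋈[f=g] U)))))) → 9

== RESULT ==
c | h | w
1 | 3 | q
1 | 3 | r
2 | 1 | q
5 | 1 | t
6 | 5 | r
7 | 1 | p
7 | 6 | t
9 | 1 | s
9 | 7 | q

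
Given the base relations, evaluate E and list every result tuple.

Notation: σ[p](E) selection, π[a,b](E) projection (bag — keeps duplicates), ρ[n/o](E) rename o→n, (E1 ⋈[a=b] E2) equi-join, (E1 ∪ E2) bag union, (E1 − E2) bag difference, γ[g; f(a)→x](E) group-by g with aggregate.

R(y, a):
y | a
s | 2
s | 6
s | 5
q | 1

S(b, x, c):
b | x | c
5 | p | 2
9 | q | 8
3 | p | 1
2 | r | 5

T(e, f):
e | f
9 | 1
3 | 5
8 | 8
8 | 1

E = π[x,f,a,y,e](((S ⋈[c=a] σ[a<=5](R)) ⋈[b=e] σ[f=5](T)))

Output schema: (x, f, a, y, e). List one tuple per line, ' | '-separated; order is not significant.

Subexpression sizes:
  S → 4
  R → 4
  σ[a<=5](R) → 3
  (S ⋈[c=a] σ[a<=5](R)) → 3
  T → 4
  σ[f=5](T) → 1
  ((S ⋈[c=a] σ[a<=5](R)) ⋈[b=e] σ[f=5](T)) → 1
  π[x,f,a,y,e](((S ⋈[c=a] σ[a<=5](R)) ⋈[b=e] σ[f=5](T))) → 1

== RESULT ==
x | f | a | y | e
p | 5 | 1 | q | 3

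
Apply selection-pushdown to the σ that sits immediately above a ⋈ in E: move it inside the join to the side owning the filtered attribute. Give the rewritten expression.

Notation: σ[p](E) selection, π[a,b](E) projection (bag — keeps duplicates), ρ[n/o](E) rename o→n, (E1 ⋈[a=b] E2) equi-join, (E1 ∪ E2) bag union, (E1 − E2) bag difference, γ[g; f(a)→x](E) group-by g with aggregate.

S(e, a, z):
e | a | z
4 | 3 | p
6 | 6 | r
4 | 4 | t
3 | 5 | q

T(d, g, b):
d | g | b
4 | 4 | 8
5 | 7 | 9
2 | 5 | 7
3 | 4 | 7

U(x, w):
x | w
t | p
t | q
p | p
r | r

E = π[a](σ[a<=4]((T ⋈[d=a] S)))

σ filters on a, owned by the right side.
E' = π[a]((T ⋈[d=a] σ[a<=4](S)))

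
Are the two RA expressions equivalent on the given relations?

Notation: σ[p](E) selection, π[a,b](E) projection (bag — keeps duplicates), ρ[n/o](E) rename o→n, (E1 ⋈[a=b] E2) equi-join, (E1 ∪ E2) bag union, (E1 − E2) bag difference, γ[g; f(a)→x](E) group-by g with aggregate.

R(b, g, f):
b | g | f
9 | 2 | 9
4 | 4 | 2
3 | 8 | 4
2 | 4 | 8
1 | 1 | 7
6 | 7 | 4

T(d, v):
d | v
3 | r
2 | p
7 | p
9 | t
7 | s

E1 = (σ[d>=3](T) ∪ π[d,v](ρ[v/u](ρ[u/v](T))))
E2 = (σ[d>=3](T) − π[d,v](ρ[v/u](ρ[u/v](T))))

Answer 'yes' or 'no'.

E1 row counts bottom-up:
  T → 5
  σ[d>=3](T) → 4
  T → 5
  ρ[u/v](T) → 5
  ρ[v/u](ρ[u/v](T)) → 5
  π[d,v](ρ[v/u](ρ[u/v](T))) → 5
  (σ[d>=3](T) ∪ π[d,v](ρ[v/u](ρ[u/v](T)))) → 9
E2 row counts bottom-up:
  T → 5
  σ[d>=3](T) → 4
  T → 5
  ρ[u/v](T) → 5
  ρ[v/u](ρ[u/v](T)) → 5
  π[d,v](ρ[v/u](ρ[u/v](T))) → 5
  (σ[d>=3](T) − π[d,v](ρ[v/u](ρ[u/v](T)))) → 0

E1 result:
d | v
2 | p
3 | r
3 | r
7 | p
7 | p
7 | s
7 | s
9 | t
9 | t
E2 result:
d | v
(0 rows)
Witness: (9, 't') appears 2× in E1 but 0× in E2.

no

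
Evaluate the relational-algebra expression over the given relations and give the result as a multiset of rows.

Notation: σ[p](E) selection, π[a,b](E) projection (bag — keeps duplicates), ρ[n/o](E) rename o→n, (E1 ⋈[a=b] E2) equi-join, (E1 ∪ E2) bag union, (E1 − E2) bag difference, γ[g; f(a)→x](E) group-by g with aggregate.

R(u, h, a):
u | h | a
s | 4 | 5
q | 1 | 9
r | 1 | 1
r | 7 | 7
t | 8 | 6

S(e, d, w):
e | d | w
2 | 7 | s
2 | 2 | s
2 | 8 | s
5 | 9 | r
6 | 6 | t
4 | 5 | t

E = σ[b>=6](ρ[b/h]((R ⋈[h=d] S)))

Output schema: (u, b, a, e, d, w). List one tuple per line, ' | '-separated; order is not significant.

Subexpression sizes:
  R → 5
  S → 6
  (R ⋈[h=d] S) → 2
  ρ[b/h]((R ⋈[h=d] S)) → 2
  σ[b>=6](ρ[b/h]((R ⋈[h=d] S))) → 2

== RESULT ==
u | b | a | e | d | w
r | 7 | 7 | 2 | 7 | s
t | 8 | 6 | 2 | 8 | s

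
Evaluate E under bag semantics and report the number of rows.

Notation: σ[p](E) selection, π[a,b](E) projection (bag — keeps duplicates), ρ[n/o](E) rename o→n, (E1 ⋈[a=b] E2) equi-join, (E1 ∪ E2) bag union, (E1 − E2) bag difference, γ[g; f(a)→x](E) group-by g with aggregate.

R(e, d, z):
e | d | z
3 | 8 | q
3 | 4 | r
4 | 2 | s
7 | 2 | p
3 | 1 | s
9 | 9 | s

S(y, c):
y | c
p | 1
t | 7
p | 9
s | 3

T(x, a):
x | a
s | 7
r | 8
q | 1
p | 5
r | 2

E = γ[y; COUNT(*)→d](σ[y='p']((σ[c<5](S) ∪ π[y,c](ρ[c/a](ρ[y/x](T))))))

Stepwise |·|:
  S → 4
  σ[c<5](S) → 2
  T → 5
  ρ[y/x](T) → 5
  ρ[c/a](ρ[y/x](T)) → 5
  π[y,c](ρ[c/a](ρ[y/x](T))) → 5
  (σ[c<5](S) ∪ π[y,c](ρ[c/a](ρ[y/x](T)))) → 7
  σ[y='p']((σ[c<5](S) ∪ π[y,c](ρ[c/a](ρ[y/x](T))))) → 2
  γ[y; COUNT(*)→d](σ[y='p']((σ[c<5](S) ∪ π[y,c](ρ[c/a](ρ[y/x](T)))))) → 1

|E| = 1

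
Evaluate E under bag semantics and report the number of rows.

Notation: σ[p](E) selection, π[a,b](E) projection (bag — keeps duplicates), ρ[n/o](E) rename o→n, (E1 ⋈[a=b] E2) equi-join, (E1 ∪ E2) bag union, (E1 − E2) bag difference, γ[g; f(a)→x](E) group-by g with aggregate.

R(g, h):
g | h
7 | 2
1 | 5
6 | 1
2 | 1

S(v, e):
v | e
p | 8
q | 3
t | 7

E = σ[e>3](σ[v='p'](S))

Stepwise |·|:
  S → 3
  σ[v='p'](S) → 1
  σ[e>3](σ[v='p'](S)) → 1

|E| = 1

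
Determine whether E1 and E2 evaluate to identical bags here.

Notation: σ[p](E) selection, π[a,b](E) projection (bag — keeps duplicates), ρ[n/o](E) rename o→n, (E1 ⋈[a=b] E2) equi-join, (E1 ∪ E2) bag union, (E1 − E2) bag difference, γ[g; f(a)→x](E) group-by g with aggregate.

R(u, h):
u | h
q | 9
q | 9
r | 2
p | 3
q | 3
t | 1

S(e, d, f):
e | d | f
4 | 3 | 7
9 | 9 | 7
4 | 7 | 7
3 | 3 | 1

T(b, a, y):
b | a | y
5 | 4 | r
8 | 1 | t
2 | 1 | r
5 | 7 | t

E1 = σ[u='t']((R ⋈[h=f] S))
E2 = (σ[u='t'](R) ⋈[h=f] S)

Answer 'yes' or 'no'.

E1 row counts bottom-up:
  R → 6
  S → 4
  (R ⋈[h=f] S) → 1
  σ[u='t']((R ⋈[h=f] S)) → 1
E2 row counts bottom-up:
  R → 6
  σ[u='t'](R) → 1
  S → 4
  (σ[u='t'](R) ⋈[h=f] S) → 1

E1 and E2 produce the same multiset:
u | h | e | d | f
t | 1 | 3 | 3 | 1

yes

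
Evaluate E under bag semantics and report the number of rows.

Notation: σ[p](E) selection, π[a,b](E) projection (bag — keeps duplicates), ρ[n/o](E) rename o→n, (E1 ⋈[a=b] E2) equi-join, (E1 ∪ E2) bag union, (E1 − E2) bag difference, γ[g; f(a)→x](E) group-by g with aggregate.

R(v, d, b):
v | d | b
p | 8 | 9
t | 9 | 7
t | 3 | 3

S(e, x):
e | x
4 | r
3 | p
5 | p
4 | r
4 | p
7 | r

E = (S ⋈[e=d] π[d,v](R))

Stepwise |·|:
  S → 6
  R → 3
  π[d,v](R) → 3
  (S ⋈[e=d] π[d,v](R)) → 1

|E| = 1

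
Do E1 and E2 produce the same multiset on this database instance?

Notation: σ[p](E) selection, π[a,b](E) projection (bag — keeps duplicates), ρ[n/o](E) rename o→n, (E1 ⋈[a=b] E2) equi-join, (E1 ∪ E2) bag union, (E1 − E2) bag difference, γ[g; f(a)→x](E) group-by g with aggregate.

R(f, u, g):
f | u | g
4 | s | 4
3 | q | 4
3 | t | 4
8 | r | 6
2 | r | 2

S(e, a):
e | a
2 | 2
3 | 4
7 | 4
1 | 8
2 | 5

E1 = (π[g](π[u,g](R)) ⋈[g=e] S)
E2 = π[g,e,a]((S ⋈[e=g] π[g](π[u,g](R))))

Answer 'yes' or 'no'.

E1 per-node cardinality:
  R → 5
  π[u,g](R) → 5
  π[g](π[u,g](R)) → 5
  S → 5
  (π[g](π[u,g](R)) ⋈[g=e] S) → 2
E2 per-node cardinality:
  S → 5
  R → 5
  π[u,g](R) → 5
  π[g](π[u,g](R)) → 5
  (S ⋈[e=g] π[g](π[u,g](R))) → 2
  π[g,e,a]((S ⋈[e=g] π[g](π[u,g](R)))) → 2

E1 and E2 produce the same multiset:
g | e | a
2 | 2 | 2
2 | 2 | 5

yes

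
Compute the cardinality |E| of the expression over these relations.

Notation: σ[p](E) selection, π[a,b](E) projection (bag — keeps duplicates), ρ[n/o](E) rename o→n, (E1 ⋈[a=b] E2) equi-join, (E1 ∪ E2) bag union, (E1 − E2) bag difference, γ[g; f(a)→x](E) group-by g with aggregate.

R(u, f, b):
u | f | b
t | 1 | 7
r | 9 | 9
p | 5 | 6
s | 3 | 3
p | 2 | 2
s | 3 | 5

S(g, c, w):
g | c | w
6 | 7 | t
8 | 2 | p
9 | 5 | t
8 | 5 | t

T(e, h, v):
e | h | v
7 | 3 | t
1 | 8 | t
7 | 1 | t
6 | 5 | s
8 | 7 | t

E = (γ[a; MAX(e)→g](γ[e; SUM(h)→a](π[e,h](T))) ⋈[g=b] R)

Per-node cardinality:
  T → 5
  π[e,h](T) → 5
  γ[e; SUM(h)→a](π[e,h](T)) → 4
  γ[a; MAX(e)→g](γ[e; SUM(h)→a](π[e,h](T))) → 4
  R → 6
  (γ[a; MAX(e)→g](γ[e; SUM(h)→a](π[e,h](T))) ⋈[g=b] R) → 2

|E| = 2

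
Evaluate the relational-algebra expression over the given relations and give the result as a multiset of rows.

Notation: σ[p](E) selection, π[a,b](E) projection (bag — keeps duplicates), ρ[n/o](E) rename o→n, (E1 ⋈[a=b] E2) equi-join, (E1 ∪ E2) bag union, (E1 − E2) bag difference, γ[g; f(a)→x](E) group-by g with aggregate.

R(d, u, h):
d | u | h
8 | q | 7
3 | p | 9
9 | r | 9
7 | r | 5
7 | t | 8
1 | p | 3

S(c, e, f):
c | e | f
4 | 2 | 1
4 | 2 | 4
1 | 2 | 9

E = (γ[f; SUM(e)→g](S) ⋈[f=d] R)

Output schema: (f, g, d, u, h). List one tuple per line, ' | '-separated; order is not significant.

Stepwise |·|:
  S → 3
  γ[f; SUM(e)→g](S) → 3
  R → 6
  (γ[f; SUM(e)→g](S) ⋈[f=d] R) → 2

== RESULT ==
f | g | d | u | h
1 | 2 | 1 | p | 3
9 | 2 | 9 | r | 9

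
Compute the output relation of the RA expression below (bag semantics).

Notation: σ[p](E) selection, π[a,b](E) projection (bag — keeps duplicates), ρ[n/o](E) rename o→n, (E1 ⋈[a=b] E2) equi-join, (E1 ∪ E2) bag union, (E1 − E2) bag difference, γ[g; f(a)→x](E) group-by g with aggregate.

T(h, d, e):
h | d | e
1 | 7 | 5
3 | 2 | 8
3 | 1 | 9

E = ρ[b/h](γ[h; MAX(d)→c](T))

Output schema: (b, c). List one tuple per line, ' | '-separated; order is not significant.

Row counts bottom-up:
  T → 3
  γ[h; MAX(d)→c](T) → 2
  ρ[b/h](γ[h; MAX(d)→c](T)) → 2

== RESULT ==
b | c
1 | 7
3 | 2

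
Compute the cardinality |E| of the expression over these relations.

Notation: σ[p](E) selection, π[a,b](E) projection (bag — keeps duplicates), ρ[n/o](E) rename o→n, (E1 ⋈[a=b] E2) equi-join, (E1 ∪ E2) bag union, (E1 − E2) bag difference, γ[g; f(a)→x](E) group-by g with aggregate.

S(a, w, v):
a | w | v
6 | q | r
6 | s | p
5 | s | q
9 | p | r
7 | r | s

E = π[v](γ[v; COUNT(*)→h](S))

Row counts bottom-up:
  S → 5
  γ[v; COUNT(*)→h](S) → 4
  π[v](γ[v; COUNT(*)→h](S)) → 4

|E| = 4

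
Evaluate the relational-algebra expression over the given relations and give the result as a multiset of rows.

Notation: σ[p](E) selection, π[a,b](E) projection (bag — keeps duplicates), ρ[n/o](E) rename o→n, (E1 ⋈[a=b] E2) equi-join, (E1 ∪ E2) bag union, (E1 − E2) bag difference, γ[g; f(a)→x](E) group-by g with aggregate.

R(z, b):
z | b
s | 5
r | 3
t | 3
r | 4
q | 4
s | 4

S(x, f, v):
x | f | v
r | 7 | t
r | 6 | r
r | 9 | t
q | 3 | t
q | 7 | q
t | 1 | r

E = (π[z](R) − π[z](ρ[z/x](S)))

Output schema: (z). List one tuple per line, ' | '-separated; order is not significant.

Stepwise |·|:
  R → 6
  π[z](R) → 6
  S → 6
  ρ[z/x](S) → 6
  π[z](ρ[z/x](S)) → 6
  (π[z](R) − π[z](ρ[z/x](S))) → 2

== RESULT ==
z
s
s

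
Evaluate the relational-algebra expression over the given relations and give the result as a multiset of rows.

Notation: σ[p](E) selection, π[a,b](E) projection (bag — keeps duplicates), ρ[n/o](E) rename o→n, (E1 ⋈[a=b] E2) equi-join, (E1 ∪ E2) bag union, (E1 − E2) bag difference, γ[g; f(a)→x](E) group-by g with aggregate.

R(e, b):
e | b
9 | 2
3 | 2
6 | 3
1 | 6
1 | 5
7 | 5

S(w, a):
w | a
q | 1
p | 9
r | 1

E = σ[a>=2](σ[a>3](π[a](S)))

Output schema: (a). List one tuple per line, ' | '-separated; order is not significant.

Subexpression sizes:
  S → 3
  π[a](S) → 3
  σ[a>3](π[a](S)) → 1
  σ[a>=2](σ[a>3](π[a](S))) → 1

== RESULT ==
a
9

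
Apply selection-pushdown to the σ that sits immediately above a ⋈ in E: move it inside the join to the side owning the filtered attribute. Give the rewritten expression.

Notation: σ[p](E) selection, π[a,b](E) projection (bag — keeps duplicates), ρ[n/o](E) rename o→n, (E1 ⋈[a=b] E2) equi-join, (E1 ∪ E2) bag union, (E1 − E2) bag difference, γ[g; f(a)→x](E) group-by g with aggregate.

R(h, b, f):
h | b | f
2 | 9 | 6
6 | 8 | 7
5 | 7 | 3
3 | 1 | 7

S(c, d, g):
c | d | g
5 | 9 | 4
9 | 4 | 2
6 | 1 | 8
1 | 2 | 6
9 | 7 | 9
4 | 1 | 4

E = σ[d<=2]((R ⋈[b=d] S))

σ filters on d, owned by the right side.
E' = (R ⋈[b=d] σ[d<=2](S))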